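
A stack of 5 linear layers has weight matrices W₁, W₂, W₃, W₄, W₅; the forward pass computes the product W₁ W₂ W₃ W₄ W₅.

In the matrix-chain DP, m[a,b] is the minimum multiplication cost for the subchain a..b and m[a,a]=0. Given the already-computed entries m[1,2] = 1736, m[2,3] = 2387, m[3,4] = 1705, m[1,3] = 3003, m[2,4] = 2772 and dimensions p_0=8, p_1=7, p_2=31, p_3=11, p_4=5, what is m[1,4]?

3052

m[1,4] = min over k∈[1,3] of m[1,k]+m[k+1,4]+p_{0}·p_k·p_{4}.
k=1: 0 + 2772 + 8·7·5 = 3052; k=2: 1736 + 1705 + 8·31·5 = 4681; k=3: 3003 + 0 + 8·11·5 = 3443.
Minimum: 3052 at k=1.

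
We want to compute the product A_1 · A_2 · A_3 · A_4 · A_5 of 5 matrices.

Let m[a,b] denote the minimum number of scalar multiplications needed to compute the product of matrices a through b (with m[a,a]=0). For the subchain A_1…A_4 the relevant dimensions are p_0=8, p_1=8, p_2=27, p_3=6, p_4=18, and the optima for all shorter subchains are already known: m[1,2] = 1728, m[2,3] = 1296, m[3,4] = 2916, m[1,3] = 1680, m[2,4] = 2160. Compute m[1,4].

m[1,4] = min over k∈[1,3] of m[1,k]+m[k+1,4]+p_{0}·p_k·p_{4}.
k=1: 0 + 2160 + 8·8·18 = 3312; k=2: 1728 + 2916 + 8·27·18 = 8532; k=3: 1680 + 0 + 8·6·18 = 2544.
Minimum: 2544 at k=3.

2544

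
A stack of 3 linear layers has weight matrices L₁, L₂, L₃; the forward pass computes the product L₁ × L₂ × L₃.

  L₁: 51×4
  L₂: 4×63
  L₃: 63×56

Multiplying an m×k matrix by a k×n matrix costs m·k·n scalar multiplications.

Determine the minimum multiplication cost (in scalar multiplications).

Order (L₁ × (L₂ × L₃)): (L₂ × L₃): 4×63 by 63×56 → 4×56, cost 4·63·56 = 14112; (L₁ × (L₂ × L₃)): 51×4 by 4×56 → 51×56, cost 51·4·56 = 11424; cumulative 25536. Total 25536.
Order ((L₁ × L₂) × L₃): (L₁ × L₂): 51×4 by 4×63 → 51×63, cost 51·4·63 = 12852; ((L₁ × L₂) × L₃): 51×63 by 63×56 → 51×56, cost 51·63·56 = 179928; cumulative 192780. Total 192780.
Minimum: 25536.

25536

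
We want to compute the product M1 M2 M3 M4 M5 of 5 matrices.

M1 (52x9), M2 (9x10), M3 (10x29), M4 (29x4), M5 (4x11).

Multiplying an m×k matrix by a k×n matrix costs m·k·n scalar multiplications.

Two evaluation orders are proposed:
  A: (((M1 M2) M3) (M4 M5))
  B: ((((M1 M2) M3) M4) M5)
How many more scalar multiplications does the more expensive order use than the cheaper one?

9544

Order A = (((M1 M2) M3) (M4 M5)): (M1 M2): 52×9 by 9×10 → 52×10, cost 52·9·10 = 4680; ((M1 M2) M3): 52×10 by 10×29 → 52×29, cost 52·10·29 = 15080; cumulative 19760; (M4 M5): 29×4 by 4×11 → 29×11, cost 29·4·11 = 1276; (((M1 M2) M3) (M4 M5)): 52×29 by 29×11 → 52×11, cost 52·29·11 = 16588; cumulative 37624. Total 37624.
Order B = ((((M1 M2) M3) M4) M5): (M1 M2): 52×9 by 9×10 → 52×10, cost 52·9·10 = 4680; ((M1 M2) M3): 52×10 by 10×29 → 52×29, cost 52·10·29 = 15080; cumulative 19760; (((M1 M2) M3) M4): 52×29 by 29×4 → 52×4, cost 52·29·4 = 6032; cumulative 25792; ((((M1 M2) M3) M4) M5): 52×4 by 4×11 → 52×11, cost 52·4·11 = 2288; cumulative 28080. Total 28080.
Difference: |37624 − 28080| = 9544.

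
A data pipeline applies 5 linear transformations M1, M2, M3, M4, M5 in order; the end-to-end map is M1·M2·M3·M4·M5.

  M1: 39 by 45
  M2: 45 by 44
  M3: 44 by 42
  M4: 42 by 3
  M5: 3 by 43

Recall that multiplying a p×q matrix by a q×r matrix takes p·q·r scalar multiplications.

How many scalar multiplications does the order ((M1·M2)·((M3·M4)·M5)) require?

(M1·M2): 39×45 by 45×44 → 39×44, cost 39·45·44 = 77220
(M3·M4): 44×42 by 42×3 → 44×3, cost 44·42·3 = 5544
((M3·M4)·M5): 44×3 by 3×43 → 44×43, cost 44·3·43 = 5676; cumulative 11220
((M1·M2)·((M3·M4)·M5)): 39×44 by 44×43 → 39×43, cost 39·44·43 = 73788; cumulative 162228
Total: 162228 scalar multiplications.

162228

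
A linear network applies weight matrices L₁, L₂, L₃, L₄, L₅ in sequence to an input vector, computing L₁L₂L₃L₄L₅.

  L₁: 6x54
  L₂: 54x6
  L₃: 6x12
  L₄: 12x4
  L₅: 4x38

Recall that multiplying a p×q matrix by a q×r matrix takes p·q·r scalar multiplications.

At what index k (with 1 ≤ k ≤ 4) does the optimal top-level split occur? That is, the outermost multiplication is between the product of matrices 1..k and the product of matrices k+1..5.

4

Adjacent pairs: L₁L₂ = 6·54·6 = 1944; L₂L₃ = 54·6·12 = 3888; L₃L₄ = 6·12·4 = 288; L₄L₅ = 12·4·38 = 1824.
Length 3: L₁..L₃: k=1: 0+3888+6·54·12=7776; k=2: 1944+0+6·6·12=2376 → min 2376 | L₂..L₄: k=2: 0+288+54·6·4=1584; k=3: 3888+0+54·12·4=6480 → min 1584 | L₃..L₅: k=3: 0+1824+6·12·38=4560; k=4: 288+0+6·4·38=1200 → min 1200.
Length 4: L₁..L₄: k=1: 0+1584+6·54·4=2880; k=2: 1944+288+6·6·4=2376; k=3: 2376+0+6·12·4=2664 → min 2376 | L₂..L₅: k=2: 0+1200+54·6·38=13512; k=3: 3888+1824+54·12·38=30336; k=4: 1584+0+54·4·38=9792 → min 9792.
Top-level splits: k=1: (L₁..L₁)·(L₂..L₅) → 0+9792+6·54·38 = 22104; k=2: (L₁..L₂)·(L₃..L₅) → 1944+1200+6·6·38 = 4512; k=3: (L₁..L₃)·(L₄..L₅) → 2376+1824+6·12·38 = 6936; k=4: (L₁..L₄)·(L₅..L₅) → 2376+0+6·4·38 = 3288.
Best split is after L₄, i.e. k = 4.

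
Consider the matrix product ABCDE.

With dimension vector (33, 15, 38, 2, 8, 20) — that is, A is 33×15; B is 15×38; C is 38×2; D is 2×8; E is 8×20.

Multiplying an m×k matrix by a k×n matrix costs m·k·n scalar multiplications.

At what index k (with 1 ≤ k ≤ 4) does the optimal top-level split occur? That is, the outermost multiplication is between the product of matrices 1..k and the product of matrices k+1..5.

3

Adjacent pairs: AB = 33·15·38 = 18810; BC = 15·38·2 = 1140; CD = 38·2·8 = 608; DE = 2·8·20 = 320.
Length 3: A..C: k=1: 0+1140+33·15·2=2130; k=2: 18810+0+33·38·2=21318 → min 2130 | B..D: k=2: 0+608+15·38·8=5168; k=3: 1140+0+15·2·8=1380 → min 1380 | C..E: k=3: 0+320+38·2·20=1840; k=4: 608+0+38·8·20=6688 → min 1840.
Length 4: A..D: k=1: 0+1380+33·15·8=5340; k=2: 18810+608+33·38·8=29450; k=3: 2130+0+33·2·8=2658 → min 2658 | B..E: k=2: 0+1840+15·38·20=13240; k=3: 1140+320+15·2·20=2060; k=4: 1380+0+15·8·20=3780 → min 2060.
Top-level splits: k=1: (A..A)·(B..E) → 0+2060+33·15·20 = 11960; k=2: (A..B)·(C..E) → 18810+1840+33·38·20 = 45730; k=3: (A..C)·(D..E) → 2130+320+33·2·20 = 3770; k=4: (A..D)·(E..E) → 2658+0+33·8·20 = 7938.
Best split is after C, i.e. k = 3.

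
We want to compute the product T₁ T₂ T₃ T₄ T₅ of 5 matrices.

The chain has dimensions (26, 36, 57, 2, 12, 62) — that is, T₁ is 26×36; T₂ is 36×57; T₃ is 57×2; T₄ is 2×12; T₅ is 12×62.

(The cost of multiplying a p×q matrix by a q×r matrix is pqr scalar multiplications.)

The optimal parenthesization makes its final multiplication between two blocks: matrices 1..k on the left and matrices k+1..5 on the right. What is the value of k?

3

Adjacent pairs: T₁T₂ = 26·36·57 = 53352; T₂T₃ = 36·57·2 = 4104; T₃T₄ = 57·2·12 = 1368; T₄T₅ = 2·12·62 = 1488.
Length 3: T₁..T₃: k=1: 0+4104+26·36·2=5976; k=2: 53352+0+26·57·2=56316 → min 5976 | T₂..T₄: k=2: 0+1368+36·57·12=25992; k=3: 4104+0+36·2·12=4968 → min 4968 | T₃..T₅: k=3: 0+1488+57·2·62=8556; k=4: 1368+0+57·12·62=43776 → min 8556.
Length 4: T₁..T₄: k=1: 0+4968+26·36·12=16200; k=2: 53352+1368+26·57·12=72504; k=3: 5976+0+26·2·12=6600 → min 6600 | T₂..T₅: k=2: 0+8556+36·57·62=135780; k=3: 4104+1488+36·2·62=10056; k=4: 4968+0+36·12·62=31752 → min 10056.
Top-level splits: k=1: (T₁..T₁)·(T₂..T₅) → 0+10056+26·36·62 = 68088; k=2: (T₁..T₂)·(T₃..T₅) → 53352+8556+26·57·62 = 153792; k=3: (T₁..T₃)·(T₄..T₅) → 5976+1488+26·2·62 = 10688; k=4: (T₁..T₄)·(T₅..T₅) → 6600+0+26·12·62 = 25944.
Best split is after T₃, i.e. k = 3.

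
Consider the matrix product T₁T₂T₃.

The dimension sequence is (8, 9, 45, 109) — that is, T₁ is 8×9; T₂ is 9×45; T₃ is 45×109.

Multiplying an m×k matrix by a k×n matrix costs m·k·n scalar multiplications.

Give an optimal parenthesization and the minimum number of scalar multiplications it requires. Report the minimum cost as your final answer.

(T₁(T₂T₃)): cost 51993.
((T₁T₂)T₃): cost 42480.
Optimal: ((T₁T₂)T₃) with cost 42480.

42480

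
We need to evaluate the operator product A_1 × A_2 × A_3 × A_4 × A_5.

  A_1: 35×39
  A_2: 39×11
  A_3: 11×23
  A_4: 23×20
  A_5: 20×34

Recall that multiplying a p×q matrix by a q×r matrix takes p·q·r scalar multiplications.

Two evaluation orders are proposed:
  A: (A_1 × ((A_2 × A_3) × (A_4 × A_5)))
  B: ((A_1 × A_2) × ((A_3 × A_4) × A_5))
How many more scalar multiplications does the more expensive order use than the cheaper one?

Order A = (A_1 × ((A_2 × A_3) × (A_4 × A_5))): (A_2 × A_3): 39×11 by 11×23 → 39×23, cost 39·11·23 = 9867; (A_4 × A_5): 23×20 by 20×34 → 23×34, cost 23·20·34 = 15640; ((A_2 × A_3) × (A_4 × A_5)): 39×23 by 23×34 → 39×34, cost 39·23·34 = 30498; cumulative 56005; (A_1 × ((A_2 × A_3) × (A_4 × A_5))): 35×39 by 39×34 → 35×34, cost 35·39·34 = 46410; cumulative 102415. Total 102415.
Order B = ((A_1 × A_2) × ((A_3 × A_4) × A_5)): (A_1 × A_2): 35×39 by 39×11 → 35×11, cost 35·39·11 = 15015; (A_3 × A_4): 11×23 by 23×20 → 11×20, cost 11·23·20 = 5060; ((A_3 × A_4) × A_5): 11×20 by 20×34 → 11×34, cost 11·20·34 = 7480; cumulative 12540; ((A_1 × A_2) × ((A_3 × A_4) × A_5)): 35×11 by 11×34 → 35×34, cost 35·11·34 = 13090; cumulative 40645. Total 40645.
Difference: |102415 − 40645| = 61770.

61770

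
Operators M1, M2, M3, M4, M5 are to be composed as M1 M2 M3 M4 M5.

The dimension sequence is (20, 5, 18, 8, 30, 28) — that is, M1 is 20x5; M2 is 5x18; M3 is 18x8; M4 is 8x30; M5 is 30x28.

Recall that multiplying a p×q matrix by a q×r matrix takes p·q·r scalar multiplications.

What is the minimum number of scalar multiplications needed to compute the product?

Adjacent pairs: M1M2 = 20·5·18 = 1800; M2M3 = 5·18·8 = 720; M3M4 = 18·8·30 = 4320; M4M5 = 8·30·28 = 6720.
Length 3: M1..M3: k=1: 0+720+20·5·8=1520; k=2: 1800+0+20·18·8=4680 → min 1520 | M2..M4: k=2: 0+4320+5·18·30=7020; k=3: 720+0+5·8·30=1920 → min 1920 | M3..M5: k=3: 0+6720+18·8·28=10752; k=4: 4320+0+18·30·28=19440 → min 10752.
Length 4: M1..M4: k=1: 0+1920+20·5·30=4920; k=2: 1800+4320+20·18·30=16920; k=3: 1520+0+20·8·30=6320 → min 4920 | M2..M5: k=2: 0+10752+5·18·28=13272; k=3: 720+6720+5·8·28=8560; k=4: 1920+0+5·30·28=6120 → min 6120.
Length 5: M1..M5: k=1: 0+6120+20·5·28=8920; k=2: 1800+10752+20·18·28=22632; k=3: 1520+6720+20·8·28=12720; k=4: 4920+0+20·30·28=21720 → min 8920.
Optimal order: (M1 (((M2 M3) M4) M5)) with cost 8920.

8920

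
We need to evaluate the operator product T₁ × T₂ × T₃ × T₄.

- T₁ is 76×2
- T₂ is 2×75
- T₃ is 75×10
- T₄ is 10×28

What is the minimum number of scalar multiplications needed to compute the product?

6316

Adjacent pairs: T₁T₂ = 76·2·75 = 11400; T₂T₃ = 2·75·10 = 1500; T₃T₄ = 75·10·28 = 21000.
Length 3: T₁..T₃: k=1: 0+1500+76·2·10=3020; k=2: 11400+0+76·75·10=68400 → min 3020 | T₂..T₄: k=2: 0+21000+2·75·28=25200; k=3: 1500+0+2·10·28=2060 → min 2060.
Length 4: T₁..T₄: k=1: 0+2060+76·2·28=6316; k=2: 11400+21000+76·75·28=192000; k=3: 3020+0+76·10·28=24300 → min 6316.
Optimal order: (T₁ × ((T₂ × T₃) × T₄)) with cost 6316.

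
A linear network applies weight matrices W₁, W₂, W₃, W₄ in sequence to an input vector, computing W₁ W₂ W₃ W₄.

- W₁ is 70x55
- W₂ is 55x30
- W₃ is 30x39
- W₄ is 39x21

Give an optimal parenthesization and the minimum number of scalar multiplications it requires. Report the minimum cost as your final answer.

140070

Adjacent pairs: W₁W₂ = 70·55·30 = 115500; W₂W₃ = 55·30·39 = 64350; W₃W₄ = 30·39·21 = 24570.
Length 3: W₁..W₃: k=1: 0+64350+70·55·39=214500; k=2: 115500+0+70·30·39=197400 → min 197400 | W₂..W₄: k=2: 0+24570+55·30·21=59220; k=3: 64350+0+55·39·21=109395 → min 59220.
Length 4: W₁..W₄: k=1: 0+59220+70·55·21=140070; k=2: 115500+24570+70·30·21=184170; k=3: 197400+0+70·39·21=254730 → min 140070.
Optimal parenthesization: (W₁ (W₂ (W₃ W₄))) with cost 140070.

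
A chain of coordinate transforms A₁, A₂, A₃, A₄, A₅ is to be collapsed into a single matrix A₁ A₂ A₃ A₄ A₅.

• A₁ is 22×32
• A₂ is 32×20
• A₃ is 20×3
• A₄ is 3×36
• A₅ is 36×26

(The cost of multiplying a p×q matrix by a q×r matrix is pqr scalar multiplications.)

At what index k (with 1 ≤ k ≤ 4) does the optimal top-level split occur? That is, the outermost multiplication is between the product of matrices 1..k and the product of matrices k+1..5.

3

Adjacent pairs: A₁A₂ = 22·32·20 = 14080; A₂A₃ = 32·20·3 = 1920; A₃A₄ = 20·3·36 = 2160; A₄A₅ = 3·36·26 = 2808.
Length 3: A₁..A₃: k=1: 0+1920+22·32·3=4032; k=2: 14080+0+22·20·3=15400 → min 4032 | A₂..A₄: k=2: 0+2160+32·20·36=25200; k=3: 1920+0+32·3·36=5376 → min 5376 | A₃..A₅: k=3: 0+2808+20·3·26=4368; k=4: 2160+0+20·36·26=20880 → min 4368.
Length 4: A₁..A₄: k=1: 0+5376+22·32·36=30720; k=2: 14080+2160+22·20·36=32080; k=3: 4032+0+22·3·36=6408 → min 6408 | A₂..A₅: k=2: 0+4368+32·20·26=21008; k=3: 1920+2808+32·3·26=7224; k=4: 5376+0+32·36·26=35328 → min 7224.
Top-level splits: k=1: (A₁..A₁)·(A₂..A₅) → 0+7224+22·32·26 = 25528; k=2: (A₁..A₂)·(A₃..A₅) → 14080+4368+22·20·26 = 29888; k=3: (A₁..A₃)·(A₄..A₅) → 4032+2808+22·3·26 = 8556; k=4: (A₁..A₄)·(A₅..A₅) → 6408+0+22·36·26 = 27000.
Best split is after A₃, i.e. k = 3.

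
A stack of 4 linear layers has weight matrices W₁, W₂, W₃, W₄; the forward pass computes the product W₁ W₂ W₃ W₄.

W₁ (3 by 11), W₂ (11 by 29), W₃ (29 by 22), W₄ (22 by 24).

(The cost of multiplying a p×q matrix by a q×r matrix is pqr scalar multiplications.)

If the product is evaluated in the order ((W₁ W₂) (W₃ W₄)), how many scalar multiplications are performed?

(W₁ W₂): 3×11 by 11×29 → 3×29, cost 3·11·29 = 957
(W₃ W₄): 29×22 by 22×24 → 29×24, cost 29·22·24 = 15312
((W₁ W₂) (W₃ W₄)): 3×29 by 29×24 → 3×24, cost 3·29·24 = 2088; cumulative 18357
Total: 18357 scalar multiplications.

18357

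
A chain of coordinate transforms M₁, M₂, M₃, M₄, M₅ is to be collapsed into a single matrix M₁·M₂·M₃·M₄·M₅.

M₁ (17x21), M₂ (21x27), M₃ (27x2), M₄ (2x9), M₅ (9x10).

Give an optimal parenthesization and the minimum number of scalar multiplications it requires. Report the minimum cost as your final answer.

Adjacent pairs: M₁M₂ = 17·21·27 = 9639; M₂M₃ = 21·27·2 = 1134; M₃M₄ = 27·2·9 = 486; M₄M₅ = 2·9·10 = 180.
Length 3: M₁..M₃: k=1: 0+1134+17·21·2=1848; k=2: 9639+0+17·27·2=10557 → min 1848 | M₂..M₄: k=2: 0+486+21·27·9=5589; k=3: 1134+0+21·2·9=1512 → min 1512 | M₃..M₅: k=3: 0+180+27·2·10=720; k=4: 486+0+27·9·10=2916 → min 720.
Length 4: M₁..M₄: k=1: 0+1512+17·21·9=4725; k=2: 9639+486+17·27·9=14256; k=3: 1848+0+17·2·9=2154 → min 2154 | M₂..M₅: k=2: 0+720+21·27·10=6390; k=3: 1134+180+21·2·10=1734; k=4: 1512+0+21·9·10=3402 → min 1734.
Length 5: M₁..M₅: k=1: 0+1734+17·21·10=5304; k=2: 9639+720+17·27·10=14949; k=3: 1848+180+17·2·10=2368; k=4: 2154+0+17·9·10=3684 → min 2368.
Optimal parenthesization: ((M₁·(M₂·M₃))·(M₄·M₅)) with cost 2368.

2368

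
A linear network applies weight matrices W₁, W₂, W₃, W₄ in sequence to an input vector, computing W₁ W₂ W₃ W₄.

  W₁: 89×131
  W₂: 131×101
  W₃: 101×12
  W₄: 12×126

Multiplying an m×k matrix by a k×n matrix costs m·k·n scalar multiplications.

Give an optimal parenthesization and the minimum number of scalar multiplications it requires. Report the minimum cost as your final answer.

433248

Adjacent pairs: W₁W₂ = 89·131·101 = 1177559; W₂W₃ = 131·101·12 = 158772; W₃W₄ = 101·12·126 = 152712.
Length 3: W₁..W₃: k=1: 0+158772+89·131·12=298680; k=2: 1177559+0+89·101·12=1285427 → min 298680 | W₂..W₄: k=2: 0+152712+131·101·126=1819818; k=3: 158772+0+131·12·126=356844 → min 356844.
Length 4: W₁..W₄: k=1: 0+356844+89·131·126=1825878; k=2: 1177559+152712+89·101·126=2462885; k=3: 298680+0+89·12·126=433248 → min 433248.
Optimal parenthesization: ((W₁ (W₂ W₃)) W₄) with cost 433248.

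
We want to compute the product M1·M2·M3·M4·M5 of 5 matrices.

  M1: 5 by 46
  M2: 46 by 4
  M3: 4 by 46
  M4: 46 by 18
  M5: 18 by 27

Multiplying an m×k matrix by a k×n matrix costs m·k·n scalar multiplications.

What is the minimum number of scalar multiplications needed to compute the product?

Adjacent pairs: M1M2 = 5·46·4 = 920; M2M3 = 46·4·46 = 8464; M3M4 = 4·46·18 = 3312; M4M5 = 46·18·27 = 22356.
Length 3: M1..M3: k=1: 0+8464+5·46·46=19044; k=2: 920+0+5·4·46=1840 → min 1840 | M2..M4: k=2: 0+3312+46·4·18=6624; k=3: 8464+0+46·46·18=46552 → min 6624 | M3..M5: k=3: 0+22356+4·46·27=27324; k=4: 3312+0+4·18·27=5256 → min 5256.
Length 4: M1..M4: k=1: 0+6624+5·46·18=10764; k=2: 920+3312+5·4·18=4592; k=3: 1840+0+5·46·18=5980 → min 4592 | M2..M5: k=2: 0+5256+46·4·27=10224; k=3: 8464+22356+46·46·27=87952; k=4: 6624+0+46·18·27=28980 → min 10224.
Length 5: M1..M5: k=1: 0+10224+5·46·27=16434; k=2: 920+5256+5·4·27=6716; k=3: 1840+22356+5·46·27=30406; k=4: 4592+0+5·18·27=7022 → min 6716.
Optimal order: ((M1·M2)·((M3·M4)·M5)) with cost 6716.

6716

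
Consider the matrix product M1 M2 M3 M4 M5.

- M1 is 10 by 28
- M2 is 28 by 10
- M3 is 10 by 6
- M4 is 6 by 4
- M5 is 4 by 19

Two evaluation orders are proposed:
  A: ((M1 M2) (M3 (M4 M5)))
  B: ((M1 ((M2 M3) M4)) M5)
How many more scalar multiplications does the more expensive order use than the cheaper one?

2064

Order A = ((M1 M2) (M3 (M4 M5))): (M1 M2): 10×28 by 28×10 → 10×10, cost 10·28·10 = 2800; (M4 M5): 6×4 by 4×19 → 6×19, cost 6·4·19 = 456; (M3 (M4 M5)): 10×6 by 6×19 → 10×19, cost 10·6·19 = 1140; cumulative 1596; ((M1 M2) (M3 (M4 M5))): 10×10 by 10×19 → 10×19, cost 10·10·19 = 1900; cumulative 6296. Total 6296.
Order B = ((M1 ((M2 M3) M4)) M5): (M2 M3): 28×10 by 10×6 → 28×6, cost 28·10·6 = 1680; ((M2 M3) M4): 28×6 by 6×4 → 28×4, cost 28·6·4 = 672; cumulative 2352; (M1 ((M2 M3) M4)): 10×28 by 28×4 → 10×4, cost 10·28·4 = 1120; cumulative 3472; ((M1 ((M2 M3) M4)) M5): 10×4 by 4×19 → 10×19, cost 10·4·19 = 760; cumulative 4232. Total 4232.
Difference: |6296 − 4232| = 2064.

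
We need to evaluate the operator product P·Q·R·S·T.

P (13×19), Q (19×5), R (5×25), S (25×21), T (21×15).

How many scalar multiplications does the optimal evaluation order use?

6410

Adjacent pairs: PQ = 13·19·5 = 1235; QR = 19·5·25 = 2375; RS = 5·25·21 = 2625; ST = 25·21·15 = 7875.
Length 3: P..R: k=1: 0+2375+13·19·25=8550; k=2: 1235+0+13·5·25=2860 → min 2860 | Q..S: k=2: 0+2625+19·5·21=4620; k=3: 2375+0+19·25·21=12350 → min 4620 | R..T: k=3: 0+7875+5·25·15=9750; k=4: 2625+0+5·21·15=4200 → min 4200.
Length 4: P..S: k=1: 0+4620+13·19·21=9807; k=2: 1235+2625+13·5·21=5225; k=3: 2860+0+13·25·21=9685 → min 5225 | Q..T: k=2: 0+4200+19·5·15=5625; k=3: 2375+7875+19·25·15=17375; k=4: 4620+0+19·21·15=10605 → min 5625.
Length 5: P..T: k=1: 0+5625+13·19·15=9330; k=2: 1235+4200+13·5·15=6410; k=3: 2860+7875+13·25·15=15610; k=4: 5225+0+13·21·15=9320 → min 6410.
Optimal order: ((P·Q)·((R·S)·T)) with cost 6410.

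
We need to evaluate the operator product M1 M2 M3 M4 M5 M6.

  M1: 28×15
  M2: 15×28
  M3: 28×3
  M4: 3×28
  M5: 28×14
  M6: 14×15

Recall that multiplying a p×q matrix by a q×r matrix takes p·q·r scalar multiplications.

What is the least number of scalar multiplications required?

5586

Adjacent pairs: M1M2 = 28·15·28 = 11760; M2M3 = 15·28·3 = 1260; M3M4 = 28·3·28 = 2352; M4M5 = 3·28·14 = 1176; M5M6 = 28·14·15 = 5880.
Length 3: M1..M3: k=1: 0+1260+28·15·3=2520; k=2: 11760+0+28·28·3=14112 → min 2520 | M2..M4: k=2: 0+2352+15·28·28=14112; k=3: 1260+0+15·3·28=2520 → min 2520 | M3..M5: k=3: 0+1176+28·3·14=2352; k=4: 2352+0+28·28·14=13328 → min 2352 | M4..M6: k=4: 0+5880+3·28·15=7140; k=5: 1176+0+3·14·15=1806 → min 1806.
Length 4: M1..M4: k=1: 0+2520+28·15·28=14280; k=2: 11760+2352+28·28·28=36064; k=3: 2520+0+28·3·28=4872 → min 4872 | M2..M5: k=2: 0+2352+15·28·14=8232; k=3: 1260+1176+15·3·14=3066; k=4: 2520+0+15·28·14=8400 → min 3066 | M3..M6: k=3: 0+1806+28·3·15=3066; k=4: 2352+5880+28·28·15=19992; k=5: 2352+0+28·14·15=8232 → min 3066.
Length 5: M1..M5: k=1: 0+3066+28·15·14=8946; k=2: 11760+2352+28·28·14=25088; k=3: 2520+1176+28·3·14=4872; k=4: 4872+0+28·28·14=15848 → min 4872 | M2..M6: k=2: 0+3066+15·28·15=9366; k=3: 1260+1806+15·3·15=3741; k=4: 2520+5880+15·28·15=14700; k=5: 3066+0+15·14·15=6216 → min 3741.
Length 6: M1..M6: k=1: 0+3741+28·15·15=10041; k=2: 11760+3066+28·28·15=26586; k=3: 2520+1806+28·3·15=5586; k=4: 4872+5880+28·28·15=22512; k=5: 4872+0+28·14·15=10752 → min 5586.
Optimal order: ((M1 (M2 M3)) ((M4 M5) M6)) with cost 5586.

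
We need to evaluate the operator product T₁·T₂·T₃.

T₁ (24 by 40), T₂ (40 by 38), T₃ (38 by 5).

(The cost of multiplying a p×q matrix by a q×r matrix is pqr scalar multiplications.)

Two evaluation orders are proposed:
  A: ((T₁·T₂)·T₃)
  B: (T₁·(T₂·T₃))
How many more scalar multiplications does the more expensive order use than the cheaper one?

Order A = ((T₁·T₂)·T₃): (T₁·T₂): 24×40 by 40×38 → 24×38, cost 24·40·38 = 36480; ((T₁·T₂)·T₃): 24×38 by 38×5 → 24×5, cost 24·38·5 = 4560; cumulative 41040. Total 41040.
Order B = (T₁·(T₂·T₃)): (T₂·T₃): 40×38 by 38×5 → 40×5, cost 40·38·5 = 7600; (T₁·(T₂·T₃)): 24×40 by 40×5 → 24×5, cost 24·40·5 = 4800; cumulative 12400. Total 12400.
Difference: |41040 − 12400| = 28640.

28640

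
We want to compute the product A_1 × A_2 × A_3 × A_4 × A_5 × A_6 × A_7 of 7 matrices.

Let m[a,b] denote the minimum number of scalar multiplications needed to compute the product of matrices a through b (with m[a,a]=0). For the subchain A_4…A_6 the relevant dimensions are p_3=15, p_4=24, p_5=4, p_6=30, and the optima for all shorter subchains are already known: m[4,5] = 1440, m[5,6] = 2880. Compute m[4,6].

m[4,6] = min over k∈[4,5] of m[4,k]+m[k+1,6]+p_{3}·p_k·p_{6}.
k=4: 0 + 2880 + 15·24·30 = 13680; k=5: 1440 + 0 + 15·4·30 = 3240.
Minimum: 3240 at k=5.

3240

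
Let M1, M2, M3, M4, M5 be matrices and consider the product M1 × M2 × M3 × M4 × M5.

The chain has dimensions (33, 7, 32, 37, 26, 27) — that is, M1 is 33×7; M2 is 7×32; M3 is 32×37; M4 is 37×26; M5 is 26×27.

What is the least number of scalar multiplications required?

Adjacent pairs: M1M2 = 33·7·32 = 7392; M2M3 = 7·32·37 = 8288; M3M4 = 32·37·26 = 30784; M4M5 = 37·26·27 = 25974.
Length 3: M1..M3: k=1: 0+8288+33·7·37=16835; k=2: 7392+0+33·32·37=46464 → min 16835 | M2..M4: k=2: 0+30784+7·32·26=36608; k=3: 8288+0+7·37·26=15022 → min 15022 | M3..M5: k=3: 0+25974+32·37·27=57942; k=4: 30784+0+32·26·27=53248 → min 53248.
Length 4: M1..M4: k=1: 0+15022+33·7·26=21028; k=2: 7392+30784+33·32·26=65632; k=3: 16835+0+33·37·26=48581 → min 21028 | M2..M5: k=2: 0+53248+7·32·27=59296; k=3: 8288+25974+7·37·27=41255; k=4: 15022+0+7·26·27=19936 → min 19936.
Length 5: M1..M5: k=1: 0+19936+33·7·27=26173; k=2: 7392+53248+33·32·27=89152; k=3: 16835+25974+33·37·27=75776; k=4: 21028+0+33·26·27=44194 → min 26173.
Optimal order: (M1 × (((M2 × M3) × M4) × M5)) with cost 26173.

26173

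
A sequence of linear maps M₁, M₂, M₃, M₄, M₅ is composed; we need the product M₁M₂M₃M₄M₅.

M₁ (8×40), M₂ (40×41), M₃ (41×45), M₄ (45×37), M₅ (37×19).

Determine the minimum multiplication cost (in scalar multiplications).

46824

Adjacent pairs: M₁M₂ = 8·40·41 = 13120; M₂M₃ = 40·41·45 = 73800; M₃M₄ = 41·45·37 = 68265; M₄M₅ = 45·37·19 = 31635.
Length 3: M₁..M₃: k=1: 0+73800+8·40·45=88200; k=2: 13120+0+8·41·45=27880 → min 27880 | M₂..M₄: k=2: 0+68265+40·41·37=128945; k=3: 73800+0+40·45·37=140400 → min 128945 | M₃..M₅: k=3: 0+31635+41·45·19=66690; k=4: 68265+0+41·37·19=97088 → min 66690.
Length 4: M₁..M₄: k=1: 0+128945+8·40·37=140785; k=2: 13120+68265+8·41·37=93521; k=3: 27880+0+8·45·37=41200 → min 41200 | M₂..M₅: k=2: 0+66690+40·41·19=97850; k=3: 73800+31635+40·45·19=139635; k=4: 128945+0+40·37·19=157065 → min 97850.
Length 5: M₁..M₅: k=1: 0+97850+8·40·19=103930; k=2: 13120+66690+8·41·19=86042; k=3: 27880+31635+8·45·19=66355; k=4: 41200+0+8·37·19=46824 → min 46824.
Optimal order: ((((M₁M₂)M₃)M₄)M₅) with cost 46824.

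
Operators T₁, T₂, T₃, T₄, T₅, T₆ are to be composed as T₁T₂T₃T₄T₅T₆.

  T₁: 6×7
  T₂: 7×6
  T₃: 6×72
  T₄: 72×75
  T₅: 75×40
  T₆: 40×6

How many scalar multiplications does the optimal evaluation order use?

52308

Adjacent pairs: T₁T₂ = 6·7·6 = 252; T₂T₃ = 7·6·72 = 3024; T₃T₄ = 6·72·75 = 32400; T₄T₅ = 72·75·40 = 216000; T₅T₆ = 75·40·6 = 18000.
Length 3: T₁..T₃: k=1: 0+3024+6·7·72=6048; k=2: 252+0+6·6·72=2844 → min 2844 | T₂..T₄: k=2: 0+32400+7·6·75=35550; k=3: 3024+0+7·72·75=40824 → min 35550 | T₃..T₅: k=3: 0+216000+6·72·40=233280; k=4: 32400+0+6·75·40=50400 → min 50400 | T₄..T₆: k=4: 0+18000+72·75·6=50400; k=5: 216000+0+72·40·6=233280 → min 50400.
Length 4: T₁..T₄: k=1: 0+35550+6·7·75=38700; k=2: 252+32400+6·6·75=35352; k=3: 2844+0+6·72·75=35244 → min 35244 | T₂..T₅: k=2: 0+50400+7·6·40=52080; k=3: 3024+216000+7·72·40=239184; k=4: 35550+0+7·75·40=56550 → min 52080 | T₃..T₆: k=3: 0+50400+6·72·6=52992; k=4: 32400+18000+6·75·6=53100; k=5: 50400+0+6·40·6=51840 → min 51840.
Length 5: T₁..T₅: k=1: 0+52080+6·7·40=53760; k=2: 252+50400+6·6·40=52092; k=3: 2844+216000+6·72·40=236124; k=4: 35244+0+6·75·40=53244 → min 52092 | T₂..T₆: k=2: 0+51840+7·6·6=52092; k=3: 3024+50400+7·72·6=56448; k=4: 35550+18000+7·75·6=56700; k=5: 52080+0+7·40·6=53760 → min 52092.
Length 6: T₁..T₆: k=1: 0+52092+6·7·6=52344; k=2: 252+51840+6·6·6=52308; k=3: 2844+50400+6·72·6=55836; k=4: 35244+18000+6·75·6=55944; k=5: 52092+0+6·40·6=53532 → min 52308.
Optimal order: ((T₁T₂)(((T₃T₄)T₅)T₆)) with cost 52308.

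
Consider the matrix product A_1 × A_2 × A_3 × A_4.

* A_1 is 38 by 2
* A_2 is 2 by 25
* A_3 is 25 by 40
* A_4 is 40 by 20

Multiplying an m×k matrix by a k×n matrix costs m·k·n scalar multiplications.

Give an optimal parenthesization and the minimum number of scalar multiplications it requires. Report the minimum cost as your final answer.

Adjacent pairs: A_1A_2 = 38·2·25 = 1900; A_2A_3 = 2·25·40 = 2000; A_3A_4 = 25·40·20 = 20000.
Length 3: A_1..A_3: k=1: 0+2000+38·2·40=5040; k=2: 1900+0+38·25·40=39900 → min 5040 | A_2..A_4: k=2: 0+20000+2·25·20=21000; k=3: 2000+0+2·40·20=3600 → min 3600.
Length 4: A_1..A_4: k=1: 0+3600+38·2·20=5120; k=2: 1900+20000+38·25·20=40900; k=3: 5040+0+38·40·20=35440 → min 5120.
Optimal parenthesization: (A_1 × ((A_2 × A_3) × A_4)) with cost 5120.

5120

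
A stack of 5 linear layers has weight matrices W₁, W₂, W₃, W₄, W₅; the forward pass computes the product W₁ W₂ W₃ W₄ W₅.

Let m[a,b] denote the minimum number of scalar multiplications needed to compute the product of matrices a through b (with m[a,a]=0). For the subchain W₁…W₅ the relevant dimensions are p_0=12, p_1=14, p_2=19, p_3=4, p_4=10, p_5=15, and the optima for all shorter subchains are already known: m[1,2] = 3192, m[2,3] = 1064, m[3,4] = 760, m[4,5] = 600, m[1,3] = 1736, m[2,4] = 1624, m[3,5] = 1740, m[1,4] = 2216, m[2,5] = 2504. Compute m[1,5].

m[1,5] = min over k∈[1,4] of m[1,k]+m[k+1,5]+p_{0}·p_k·p_{5}.
k=1: 0 + 2504 + 12·14·15 = 5024; k=2: 3192 + 1740 + 12·19·15 = 8352; k=3: 1736 + 600 + 12·4·15 = 3056; k=4: 2216 + 0 + 12·10·15 = 4016.
Minimum: 3056 at k=3.

3056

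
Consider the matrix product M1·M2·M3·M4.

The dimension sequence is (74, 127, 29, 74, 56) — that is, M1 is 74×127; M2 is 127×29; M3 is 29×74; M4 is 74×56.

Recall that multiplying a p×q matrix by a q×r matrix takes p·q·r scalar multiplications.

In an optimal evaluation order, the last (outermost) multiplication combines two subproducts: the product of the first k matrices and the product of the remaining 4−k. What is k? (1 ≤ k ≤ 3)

Adjacent pairs: M1M2 = 74·127·29 = 272542; M2M3 = 127·29·74 = 272542; M3M4 = 29·74·56 = 120176.
Length 3: M1..M3: k=1: 0+272542+74·127·74=967994; k=2: 272542+0+74·29·74=431346 → min 431346 | M2..M4: k=2: 0+120176+127·29·56=326424; k=3: 272542+0+127·74·56=798830 → min 326424.
Top-level splits: k=1: (M1..M1)·(M2..M4) → 0+326424+74·127·56 = 852712; k=2: (M1..M2)·(M3..M4) → 272542+120176+74·29·56 = 512894; k=3: (M1..M3)·(M4..M4) → 431346+0+74·74·56 = 738002.
Best split is after M2, i.e. k = 2.

2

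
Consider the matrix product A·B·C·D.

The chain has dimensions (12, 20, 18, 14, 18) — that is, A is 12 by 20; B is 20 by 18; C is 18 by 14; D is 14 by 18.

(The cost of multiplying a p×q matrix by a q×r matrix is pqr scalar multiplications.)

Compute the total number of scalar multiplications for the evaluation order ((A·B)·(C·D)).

(A·B): 12×20 by 20×18 → 12×18, cost 12·20·18 = 4320
(C·D): 18×14 by 14×18 → 18×18, cost 18·14·18 = 4536
((A·B)·(C·D)): 12×18 by 18×18 → 12×18, cost 12·18·18 = 3888; cumulative 12744
Total: 12744 scalar multiplications.

12744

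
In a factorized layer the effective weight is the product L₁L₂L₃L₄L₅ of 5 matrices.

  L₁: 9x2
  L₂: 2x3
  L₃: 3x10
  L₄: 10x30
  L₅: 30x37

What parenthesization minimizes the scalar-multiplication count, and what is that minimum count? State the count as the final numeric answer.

3546

Adjacent pairs: L₁L₂ = 9·2·3 = 54; L₂L₃ = 2·3·10 = 60; L₃L₄ = 3·10·30 = 900; L₄L₅ = 10·30·37 = 11100.
Length 3: L₁..L₃: k=1: 0+60+9·2·10=240; k=2: 54+0+9·3·10=324 → min 240 | L₂..L₄: k=2: 0+900+2·3·30=1080; k=3: 60+0+2·10·30=660 → min 660 | L₃..L₅: k=3: 0+11100+3·10·37=12210; k=4: 900+0+3·30·37=4230 → min 4230.
Length 4: L₁..L₄: k=1: 0+660+9·2·30=1200; k=2: 54+900+9·3·30=1764; k=3: 240+0+9·10·30=2940 → min 1200 | L₂..L₅: k=2: 0+4230+2·3·37=4452; k=3: 60+11100+2·10·37=11900; k=4: 660+0+2·30·37=2880 → min 2880.
Length 5: L₁..L₅: k=1: 0+2880+9·2·37=3546; k=2: 54+4230+9·3·37=5283; k=3: 240+11100+9·10·37=14670; k=4: 1200+0+9·30·37=11190 → min 3546.
Optimal parenthesization: (L₁(((L₂L₃)L₄)L₅)) with cost 3546.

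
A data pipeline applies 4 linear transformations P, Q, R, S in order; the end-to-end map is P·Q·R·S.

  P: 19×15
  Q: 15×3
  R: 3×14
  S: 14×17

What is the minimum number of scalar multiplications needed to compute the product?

2538

Adjacent pairs: PQ = 19·15·3 = 855; QR = 15·3·14 = 630; RS = 3·14·17 = 714.
Length 3: P..R: k=1: 0+630+19·15·14=4620; k=2: 855+0+19·3·14=1653 → min 1653 | Q..S: k=2: 0+714+15·3·17=1479; k=3: 630+0+15·14·17=4200 → min 1479.
Length 4: P..S: k=1: 0+1479+19·15·17=6324; k=2: 855+714+19·3·17=2538; k=3: 1653+0+19·14·17=6175 → min 2538.
Optimal order: ((P·Q)·(R·S)) with cost 2538.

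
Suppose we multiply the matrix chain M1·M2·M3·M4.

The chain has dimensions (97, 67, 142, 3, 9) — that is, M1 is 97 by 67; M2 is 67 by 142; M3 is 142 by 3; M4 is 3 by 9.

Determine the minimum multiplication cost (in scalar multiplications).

Adjacent pairs: M1M2 = 97·67·142 = 922858; M2M3 = 67·142·3 = 28542; M3M4 = 142·3·9 = 3834.
Length 3: M1..M3: k=1: 0+28542+97·67·3=48039; k=2: 922858+0+97·142·3=964180 → min 48039 | M2..M4: k=2: 0+3834+67·142·9=89460; k=3: 28542+0+67·3·9=30351 → min 30351.
Length 4: M1..M4: k=1: 0+30351+97·67·9=88842; k=2: 922858+3834+97·142·9=1050658; k=3: 48039+0+97·3·9=50658 → min 50658.
Optimal order: ((M1·(M2·M3))·M4) with cost 50658.

50658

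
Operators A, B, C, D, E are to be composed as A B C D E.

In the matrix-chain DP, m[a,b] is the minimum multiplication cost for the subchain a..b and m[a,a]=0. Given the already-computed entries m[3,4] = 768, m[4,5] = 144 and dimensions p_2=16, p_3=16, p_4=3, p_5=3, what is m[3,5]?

912

m[3,5] = min over k∈[3,4] of m[3,k]+m[k+1,5]+p_{2}·p_k·p_{5}.
k=3: 0 + 144 + 16·16·3 = 912; k=4: 768 + 0 + 16·3·3 = 912.
Minimum: 912 at k=3.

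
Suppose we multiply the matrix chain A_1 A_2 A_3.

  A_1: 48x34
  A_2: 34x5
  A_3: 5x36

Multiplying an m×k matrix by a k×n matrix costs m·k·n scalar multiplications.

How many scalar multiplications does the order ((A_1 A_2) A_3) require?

(A_1 A_2): 48×34 by 34×5 → 48×5, cost 48·34·5 = 8160
((A_1 A_2) A_3): 48×5 by 5×36 → 48×36, cost 48·5·36 = 8640; cumulative 16800
Total: 16800 scalar multiplications.

16800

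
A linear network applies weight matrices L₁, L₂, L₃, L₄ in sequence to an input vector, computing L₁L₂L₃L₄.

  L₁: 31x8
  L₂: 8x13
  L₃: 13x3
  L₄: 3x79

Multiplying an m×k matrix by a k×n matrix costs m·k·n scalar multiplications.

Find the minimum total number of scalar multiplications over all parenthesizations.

Adjacent pairs: L₁L₂ = 31·8·13 = 3224; L₂L₃ = 8·13·3 = 312; L₃L₄ = 13·3·79 = 3081.
Length 3: L₁..L₃: k=1: 0+312+31·8·3=1056; k=2: 3224+0+31·13·3=4433 → min 1056 | L₂..L₄: k=2: 0+3081+8·13·79=11297; k=3: 312+0+8·3·79=2208 → min 2208.
Length 4: L₁..L₄: k=1: 0+2208+31·8·79=21800; k=2: 3224+3081+31·13·79=38142; k=3: 1056+0+31·3·79=8403 → min 8403.
Optimal order: ((L₁(L₂L₃))L₄) with cost 8403.

8403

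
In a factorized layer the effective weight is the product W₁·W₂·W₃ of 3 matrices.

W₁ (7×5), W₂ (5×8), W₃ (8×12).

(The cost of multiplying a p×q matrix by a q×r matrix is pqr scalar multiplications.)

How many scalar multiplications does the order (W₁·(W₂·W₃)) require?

(W₂·W₃): 5×8 by 8×12 → 5×12, cost 5·8·12 = 480
(W₁·(W₂·W₃)): 7×5 by 5×12 → 7×12, cost 7·5·12 = 420; cumulative 900
Total: 900 scalar multiplications.

900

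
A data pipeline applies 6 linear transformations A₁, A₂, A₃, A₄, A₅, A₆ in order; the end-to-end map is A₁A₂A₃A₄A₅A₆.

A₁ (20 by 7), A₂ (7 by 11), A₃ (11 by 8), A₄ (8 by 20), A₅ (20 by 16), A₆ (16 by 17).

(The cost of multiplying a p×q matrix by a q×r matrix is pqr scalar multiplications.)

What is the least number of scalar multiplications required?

Adjacent pairs: A₁A₂ = 20·7·11 = 1540; A₂A₃ = 7·11·8 = 616; A₃A₄ = 11·8·20 = 1760; A₄A₅ = 8·20·16 = 2560; A₅A₆ = 20·16·17 = 5440.
Length 3: A₁..A₃: k=1: 0+616+20·7·8=1736; k=2: 1540+0+20·11·8=3300 → min 1736 | A₂..A₄: k=2: 0+1760+7·11·20=3300; k=3: 616+0+7·8·20=1736 → min 1736 | A₃..A₅: k=3: 0+2560+11·8·16=3968; k=4: 1760+0+11·20·16=5280 → min 3968 | A₄..A₆: k=4: 0+5440+8·20·17=8160; k=5: 2560+0+8·16·17=4736 → min 4736.
Length 4: A₁..A₄: k=1: 0+1736+20·7·20=4536; k=2: 1540+1760+20·11·20=7700; k=3: 1736+0+20·8·20=4936 → min 4536 | A₂..A₅: k=2: 0+3968+7·11·16=5200; k=3: 616+2560+7·8·16=4072; k=4: 1736+0+7·20·16=3976 → min 3976 | A₃..A₆: k=3: 0+4736+11·8·17=6232; k=4: 1760+5440+11·20·17=10940; k=5: 3968+0+11·16·17=6960 → min 6232.
Length 5: A₁..A₅: k=1: 0+3976+20·7·16=6216; k=2: 1540+3968+20·11·16=9028; k=3: 1736+2560+20·8·16=6856; k=4: 4536+0+20·20·16=10936 → min 6216 | A₂..A₆: k=2: 0+6232+7·11·17=7541; k=3: 616+4736+7·8·17=6304; k=4: 1736+5440+7·20·17=9556; k=5: 3976+0+7·16·17=5880 → min 5880.
Length 6: A₁..A₆: k=1: 0+5880+20·7·17=8260; k=2: 1540+6232+20·11·17=11512; k=3: 1736+4736+20·8·17=9192; k=4: 4536+5440+20·20·17=16776; k=5: 6216+0+20·16·17=11656 → min 8260.
Optimal order: (A₁((((A₂A₃)A₄)A₅)A₆)) with cost 8260.

8260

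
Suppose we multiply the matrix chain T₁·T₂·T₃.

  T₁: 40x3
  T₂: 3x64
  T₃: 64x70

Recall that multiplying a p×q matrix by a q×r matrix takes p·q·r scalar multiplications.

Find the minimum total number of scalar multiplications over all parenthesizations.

Order (T₁·(T₂·T₃)): (T₂·T₃): 3×64 by 64×70 → 3×70, cost 3·64·70 = 13440; (T₁·(T₂·T₃)): 40×3 by 3×70 → 40×70, cost 40·3·70 = 8400; cumulative 21840. Total 21840.
Order ((T₁·T₂)·T₃): (T₁·T₂): 40×3 by 3×64 → 40×64, cost 40·3·64 = 7680; ((T₁·T₂)·T₃): 40×64 by 64×70 → 40×70, cost 40·64·70 = 179200; cumulative 186880. Total 186880.
Minimum: 21840.

21840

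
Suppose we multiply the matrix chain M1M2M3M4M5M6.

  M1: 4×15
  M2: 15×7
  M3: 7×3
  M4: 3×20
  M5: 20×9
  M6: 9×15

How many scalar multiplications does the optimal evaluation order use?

1620

Adjacent pairs: M1M2 = 4·15·7 = 420; M2M3 = 15·7·3 = 315; M3M4 = 7·3·20 = 420; M4M5 = 3·20·9 = 540; M5M6 = 20·9·15 = 2700.
Length 3: M1..M3: k=1: 0+315+4·15·3=495; k=2: 420+0+4·7·3=504 → min 495 | M2..M4: k=2: 0+420+15·7·20=2520; k=3: 315+0+15·3·20=1215 → min 1215 | M3..M5: k=3: 0+540+7·3·9=729; k=4: 420+0+7·20·9=1680 → min 729 | M4..M6: k=4: 0+2700+3·20·15=3600; k=5: 540+0+3·9·15=945 → min 945.
Length 4: M1..M4: k=1: 0+1215+4·15·20=2415; k=2: 420+420+4·7·20=1400; k=3: 495+0+4·3·20=735 → min 735 | M2..M5: k=2: 0+729+15·7·9=1674; k=3: 315+540+15·3·9=1260; k=4: 1215+0+15·20·9=3915 → min 1260 | M3..M6: k=3: 0+945+7·3·15=1260; k=4: 420+2700+7·20·15=5220; k=5: 729+0+7·9·15=1674 → min 1260.
Length 5: M1..M5: k=1: 0+1260+4·15·9=1800; k=2: 420+729+4·7·9=1401; k=3: 495+540+4·3·9=1143; k=4: 735+0+4·20·9=1455 → min 1143 | M2..M6: k=2: 0+1260+15·7·15=2835; k=3: 315+945+15·3·15=1935; k=4: 1215+2700+15·20·15=8415; k=5: 1260+0+15·9·15=3285 → min 1935.
Length 6: M1..M6: k=1: 0+1935+4·15·15=2835; k=2: 420+1260+4·7·15=2100; k=3: 495+945+4·3·15=1620; k=4: 735+2700+4·20·15=4635; k=5: 1143+0+4·9·15=1683 → min 1620.
Optimal order: ((M1(M2M3))((M4M5)M6)) with cost 1620.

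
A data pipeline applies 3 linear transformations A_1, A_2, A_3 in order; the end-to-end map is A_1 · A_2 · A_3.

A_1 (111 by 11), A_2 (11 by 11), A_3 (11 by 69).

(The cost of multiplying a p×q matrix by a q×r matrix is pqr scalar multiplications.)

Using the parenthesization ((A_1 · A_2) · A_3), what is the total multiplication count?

97680

(A_1 · A_2): 111×11 by 11×11 → 111×11, cost 111·11·11 = 13431
((A_1 · A_2) · A_3): 111×11 by 11×69 → 111×69, cost 111·11·69 = 84249; cumulative 97680
Total: 97680 scalar multiplications.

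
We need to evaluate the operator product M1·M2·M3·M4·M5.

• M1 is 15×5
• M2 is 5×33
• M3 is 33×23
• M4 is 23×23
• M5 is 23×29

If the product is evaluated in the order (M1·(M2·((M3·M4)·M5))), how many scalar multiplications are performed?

(M3·M4): 33×23 by 23×23 → 33×23, cost 33·23·23 = 17457
((M3·M4)·M5): 33×23 by 23×29 → 33×29, cost 33·23·29 = 22011; cumulative 39468
(M2·((M3·M4)·M5)): 5×33 by 33×29 → 5×29, cost 5·33·29 = 4785; cumulative 44253
(M1·(M2·((M3·M4)·M5))): 15×5 by 5×29 → 15×29, cost 15·5·29 = 2175; cumulative 46428
Total: 46428 scalar multiplications.

46428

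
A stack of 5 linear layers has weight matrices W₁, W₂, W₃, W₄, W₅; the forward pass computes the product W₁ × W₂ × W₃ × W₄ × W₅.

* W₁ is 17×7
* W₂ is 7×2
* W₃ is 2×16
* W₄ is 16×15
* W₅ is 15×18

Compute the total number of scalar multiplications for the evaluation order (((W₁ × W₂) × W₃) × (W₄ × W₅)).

9998

(W₁ × W₂): 17×7 by 7×2 → 17×2, cost 17·7·2 = 238
((W₁ × W₂) × W₃): 17×2 by 2×16 → 17×16, cost 17·2·16 = 544; cumulative 782
(W₄ × W₅): 16×15 by 15×18 → 16×18, cost 16·15·18 = 4320
(((W₁ × W₂) × W₃) × (W₄ × W₅)): 17×16 by 16×18 → 17×18, cost 17·16·18 = 4896; cumulative 9998
Total: 9998 scalar multiplications.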